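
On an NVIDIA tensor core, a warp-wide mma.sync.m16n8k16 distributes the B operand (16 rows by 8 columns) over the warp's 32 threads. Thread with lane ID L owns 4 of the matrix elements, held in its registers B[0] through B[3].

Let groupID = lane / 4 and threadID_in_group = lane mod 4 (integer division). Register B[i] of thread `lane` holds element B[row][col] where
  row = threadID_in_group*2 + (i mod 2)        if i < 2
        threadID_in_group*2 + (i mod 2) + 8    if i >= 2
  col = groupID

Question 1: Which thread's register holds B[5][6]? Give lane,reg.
c=6→G=6  r=5→rhi=0,T=2,p=1
L=6*4+2=26  i=0*2+1=1

26,1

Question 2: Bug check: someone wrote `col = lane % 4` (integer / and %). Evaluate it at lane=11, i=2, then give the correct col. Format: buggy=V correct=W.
`lane % 4`[11,2]=>3
lane 11=>11/4=2, 11 mod 4=3
i=2  r:2·3+0+8=>14  c:2
col: 3 vs 2

buggy=3 correct=2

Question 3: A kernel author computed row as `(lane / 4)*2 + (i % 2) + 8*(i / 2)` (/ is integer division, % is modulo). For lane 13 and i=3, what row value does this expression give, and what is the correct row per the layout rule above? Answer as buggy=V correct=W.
buggy=15 correct=11

`(lane / 4)*2 + (i % 2) + 8*(i / 2)`[13,3]->15
lane 13->13/4=3, 13 mod 4=1
i=3  r:2·1+1+8->11  c:3
row: 15 vs 11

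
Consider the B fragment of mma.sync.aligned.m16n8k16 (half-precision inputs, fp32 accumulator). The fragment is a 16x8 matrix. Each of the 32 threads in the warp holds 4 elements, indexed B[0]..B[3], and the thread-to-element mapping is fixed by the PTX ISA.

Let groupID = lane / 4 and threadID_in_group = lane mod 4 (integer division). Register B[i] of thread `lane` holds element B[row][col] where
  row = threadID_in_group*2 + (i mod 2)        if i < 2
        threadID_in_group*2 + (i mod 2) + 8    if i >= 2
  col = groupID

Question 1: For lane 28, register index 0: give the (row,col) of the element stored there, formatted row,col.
0,7

lane 28->28/4=7, 28 mod 4=0
i=0  r:2·0+0+0->0  c:7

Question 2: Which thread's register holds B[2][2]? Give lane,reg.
c=2→G=2  r=2→rhi=0,T=1,p=0
L=2*4+1=9  i=0*2+0=0

9,0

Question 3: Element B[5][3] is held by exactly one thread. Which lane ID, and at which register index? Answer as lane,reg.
c=3->g=3  r=5->rb=0,t=2,b0=1
L=3*4+2=14  i=0*2+1=1

14,1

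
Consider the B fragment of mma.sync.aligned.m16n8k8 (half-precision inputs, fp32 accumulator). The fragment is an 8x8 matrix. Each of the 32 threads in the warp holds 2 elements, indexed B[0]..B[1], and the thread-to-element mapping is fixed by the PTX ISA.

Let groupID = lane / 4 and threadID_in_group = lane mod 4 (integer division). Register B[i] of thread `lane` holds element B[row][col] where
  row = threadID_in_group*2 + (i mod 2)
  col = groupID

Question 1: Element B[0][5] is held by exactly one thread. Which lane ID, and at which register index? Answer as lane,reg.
c=5⇒gr=5  r=0⇒th=0,odd=0
L=5*4+0=20  i=0=0

20,0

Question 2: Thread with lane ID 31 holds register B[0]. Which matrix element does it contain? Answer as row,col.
6,7

lane 31->31/4=7, 31 mod 4=3
i=0  r:2·3+0->6  c:7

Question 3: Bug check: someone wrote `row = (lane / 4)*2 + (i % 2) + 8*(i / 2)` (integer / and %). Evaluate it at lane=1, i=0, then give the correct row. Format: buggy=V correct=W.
`(lane / 4)*2 + (i % 2) + 8*(i / 2)`[1,0]⇒0
L=1⇒gr=1>>2=0, th=1&3=1
[0]⇒row 1·2+0=2  col gr=0
row: 0 vs 2

buggy=0 correct=2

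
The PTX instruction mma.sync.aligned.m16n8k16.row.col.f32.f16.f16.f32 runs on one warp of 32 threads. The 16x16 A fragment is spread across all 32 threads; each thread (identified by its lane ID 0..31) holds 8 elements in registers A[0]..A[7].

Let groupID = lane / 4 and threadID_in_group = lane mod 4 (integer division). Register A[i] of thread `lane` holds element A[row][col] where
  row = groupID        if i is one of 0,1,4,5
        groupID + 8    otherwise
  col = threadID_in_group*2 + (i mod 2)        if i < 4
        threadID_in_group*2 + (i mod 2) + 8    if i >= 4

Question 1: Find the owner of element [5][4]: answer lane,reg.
r=5⇒gr=5,Rb=0  c=4⇒Cb=0,th=2,odd=0
L=5*4+2=22  i=0*4+0*2+0=0

22,0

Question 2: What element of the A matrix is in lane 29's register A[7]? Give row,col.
15,11

lane 29→29/4=7, 29 mod 4=1
i=7  r:7+8→15  c:2·1+1+8→11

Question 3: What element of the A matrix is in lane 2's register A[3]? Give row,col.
L=2->g=2>>2=0, t=2&3=2
[3]->row 0+8=8  col 2·2+1+0=5

8,5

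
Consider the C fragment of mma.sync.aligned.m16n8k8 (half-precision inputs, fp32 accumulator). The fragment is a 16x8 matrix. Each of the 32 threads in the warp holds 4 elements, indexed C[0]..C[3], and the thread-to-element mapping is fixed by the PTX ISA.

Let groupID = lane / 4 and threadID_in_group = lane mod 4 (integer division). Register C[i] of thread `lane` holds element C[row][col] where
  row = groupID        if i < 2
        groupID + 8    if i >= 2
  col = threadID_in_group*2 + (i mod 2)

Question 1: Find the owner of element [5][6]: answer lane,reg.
r: 5->gid=5,r8=0  c: 6->tid=3,i&1=0
L=5*4+3=23  i=0*2+0=0

23,0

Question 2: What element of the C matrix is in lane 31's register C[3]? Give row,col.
31: g=7,t=3
[3] (7+8,3*2+1) = (15,7)

15,7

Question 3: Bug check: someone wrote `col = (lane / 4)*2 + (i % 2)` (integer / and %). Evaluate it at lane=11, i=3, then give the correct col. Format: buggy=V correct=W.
buggy=5 correct=7

`(lane / 4)*2 + (i % 2)`[11,3]→5
11: G=2,T=3
[3] (2+8,3*2+1) = (10,7)
col: 5 vs 7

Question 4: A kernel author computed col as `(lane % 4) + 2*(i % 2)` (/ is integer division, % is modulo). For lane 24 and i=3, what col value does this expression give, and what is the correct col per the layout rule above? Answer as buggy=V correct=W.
`(lane % 4) + 2*(i % 2)`[24,3]→2
lane 24→24/4=6, 24 mod 4=0
i=3  r:6+8→14  c:2·0+1→1
col: 2 vs 1

buggy=2 correct=1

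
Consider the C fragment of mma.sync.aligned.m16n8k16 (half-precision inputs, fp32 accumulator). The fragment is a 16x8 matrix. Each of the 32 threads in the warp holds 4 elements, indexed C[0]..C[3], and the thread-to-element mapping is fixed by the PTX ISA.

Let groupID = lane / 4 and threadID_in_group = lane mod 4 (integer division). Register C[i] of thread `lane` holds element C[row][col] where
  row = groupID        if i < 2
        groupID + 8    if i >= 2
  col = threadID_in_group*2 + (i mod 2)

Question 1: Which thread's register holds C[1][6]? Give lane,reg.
r=1→G=1,rhi=0  c=6→T=3,p=0
L=1*4+3=7  i=0*2+0=0

7,0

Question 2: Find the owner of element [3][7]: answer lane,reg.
15,1

r=3→G=3,rhi=0  c=7→T=3,p=1
L=3*4+3=15  i=0*2+1=1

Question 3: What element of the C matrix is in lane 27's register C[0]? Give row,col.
27: gid=6,tid=3
[0] (6+0,3*2+0) = (6,6)

6,6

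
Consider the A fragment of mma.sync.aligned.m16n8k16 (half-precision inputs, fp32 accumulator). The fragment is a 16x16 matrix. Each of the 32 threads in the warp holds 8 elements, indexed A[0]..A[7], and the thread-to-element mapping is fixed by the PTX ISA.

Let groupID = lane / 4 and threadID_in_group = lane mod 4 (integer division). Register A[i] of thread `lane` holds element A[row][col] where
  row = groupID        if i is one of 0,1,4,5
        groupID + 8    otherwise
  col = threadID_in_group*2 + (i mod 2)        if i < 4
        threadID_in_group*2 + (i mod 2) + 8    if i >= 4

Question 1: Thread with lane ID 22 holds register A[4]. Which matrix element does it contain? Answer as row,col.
22: gid=5,tid=2
[4] (5+0,2*2+0+8) = (5,12)

5,12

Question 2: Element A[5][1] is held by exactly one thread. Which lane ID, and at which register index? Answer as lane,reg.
20,1

r=5⇒gr=5,Rb=0  c=1⇒Cb=0,th=0,odd=1
L=5*4+0=20  i=0*4+0*2+1=1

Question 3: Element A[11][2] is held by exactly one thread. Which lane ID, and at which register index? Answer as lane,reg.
r: 11->gid=3,r8=1  c: 2->c8=0,tid=1,i&1=0
L=3*4+1=13  i=0*4+1*2+0=2

13,2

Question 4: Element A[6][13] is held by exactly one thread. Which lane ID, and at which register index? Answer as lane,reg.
26,5

r=6->g=6,rb=0  c=13->cb=1,t=2,b0=1
L=6*4+2=26  i=1*4+0*2+1=5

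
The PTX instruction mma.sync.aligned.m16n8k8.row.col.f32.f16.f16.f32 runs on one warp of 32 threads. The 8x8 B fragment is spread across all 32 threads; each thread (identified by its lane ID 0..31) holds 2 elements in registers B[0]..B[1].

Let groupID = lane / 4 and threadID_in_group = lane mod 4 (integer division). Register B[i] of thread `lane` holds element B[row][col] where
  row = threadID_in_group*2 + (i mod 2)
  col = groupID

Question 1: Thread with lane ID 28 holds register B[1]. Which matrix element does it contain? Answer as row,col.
1,7

lane 28: G=7 (28/4), T=0 (28%4)
i=1: r=0*2+1=1, c=G=7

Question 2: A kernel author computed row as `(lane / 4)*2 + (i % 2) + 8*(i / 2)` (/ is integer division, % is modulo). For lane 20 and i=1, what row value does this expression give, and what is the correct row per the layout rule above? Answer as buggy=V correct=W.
`(lane / 4)*2 + (i % 2) + 8*(i / 2)`[20,1]->11
lane 20->20/4=5, 20 mod 4=0
i=1  r:2·0+1->1  c:5
row: 11 vs 1

buggy=11 correct=1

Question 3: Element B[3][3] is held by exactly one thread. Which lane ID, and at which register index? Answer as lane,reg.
c:3=>grp=3  r:3=>tig=1,lo=1
L=3*4+1=13  i=1=1

13,1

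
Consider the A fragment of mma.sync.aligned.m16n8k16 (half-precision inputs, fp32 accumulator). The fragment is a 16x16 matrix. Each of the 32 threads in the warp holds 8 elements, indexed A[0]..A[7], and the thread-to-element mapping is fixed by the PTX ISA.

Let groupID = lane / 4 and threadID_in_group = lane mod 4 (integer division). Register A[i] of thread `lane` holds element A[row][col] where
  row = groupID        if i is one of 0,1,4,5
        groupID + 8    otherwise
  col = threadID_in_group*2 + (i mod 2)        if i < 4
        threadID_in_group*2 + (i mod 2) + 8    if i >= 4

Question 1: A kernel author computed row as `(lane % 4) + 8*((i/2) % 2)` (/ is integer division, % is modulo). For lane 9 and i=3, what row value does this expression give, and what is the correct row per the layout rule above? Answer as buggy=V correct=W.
`(lane % 4) + 8*((i/2) % 2)`[9,3]->9
lane 9: g=2 (9/4), t=1 (9%4)
i=3: r=2+8=10, c=1*2+1+0=3
row: 9 vs 10

buggy=9 correct=10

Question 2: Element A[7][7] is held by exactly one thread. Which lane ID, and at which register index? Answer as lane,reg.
31,1

r: 7->gid=7,r8=0  c: 7->c8=0,tid=3,i&1=1
L=7*4+3=31  i=0*4+0*2+1=1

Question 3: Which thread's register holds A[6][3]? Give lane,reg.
25,1

r=6⇒gr=6,Rb=0  c=3⇒Cb=0,th=1,odd=1
L=6*4+1=25  i=0*4+0*2+1=1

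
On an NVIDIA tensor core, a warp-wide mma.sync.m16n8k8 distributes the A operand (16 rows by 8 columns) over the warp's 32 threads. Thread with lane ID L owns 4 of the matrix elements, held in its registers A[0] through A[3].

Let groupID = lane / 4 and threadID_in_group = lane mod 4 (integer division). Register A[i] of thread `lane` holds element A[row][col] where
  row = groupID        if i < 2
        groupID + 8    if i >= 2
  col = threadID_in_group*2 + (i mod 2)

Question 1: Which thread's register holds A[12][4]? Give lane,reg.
r=12⇒gr=4,Rb=1  c=4⇒th=2,odd=0
L=4*4+2=18  i=1*2+0=2

18,2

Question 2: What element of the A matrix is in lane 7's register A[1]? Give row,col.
lane 7: gid=1 (7/4), tid=3 (7%4)
i=1: r=1+0=1, c=3*2+1=7

1,7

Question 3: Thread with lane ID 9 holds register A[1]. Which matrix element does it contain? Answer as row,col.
lane 9->9/4=2, 9 mod 4=1
i=1  r:2+0->2  c:2·1+1->3

2,3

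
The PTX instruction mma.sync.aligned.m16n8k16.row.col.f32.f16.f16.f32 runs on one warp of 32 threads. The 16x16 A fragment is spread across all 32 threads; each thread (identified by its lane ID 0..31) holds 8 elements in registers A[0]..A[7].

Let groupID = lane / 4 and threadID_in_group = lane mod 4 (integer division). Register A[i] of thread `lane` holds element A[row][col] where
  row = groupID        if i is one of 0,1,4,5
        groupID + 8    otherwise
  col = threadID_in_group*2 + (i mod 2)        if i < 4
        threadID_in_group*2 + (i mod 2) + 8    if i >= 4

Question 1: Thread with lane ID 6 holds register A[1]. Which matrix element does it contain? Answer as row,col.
lane 6: G=1 (6/4), T=2 (6%4)
i=1: r=1+0=1, c=2*2+1+0=5

1,5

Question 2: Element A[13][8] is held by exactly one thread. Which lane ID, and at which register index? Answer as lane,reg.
r=13⇒gr=5,Rb=1  c=8⇒Cb=1,th=0,odd=0
L=5*4+0=20  i=1*4+1*2+0=6

20,6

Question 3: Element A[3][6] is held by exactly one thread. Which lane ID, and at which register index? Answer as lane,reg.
r=3→G=3,rhi=0  c=6→chi=0,T=3,p=0
L=3*4+3=15  i=0*4+0*2+0=0

15,0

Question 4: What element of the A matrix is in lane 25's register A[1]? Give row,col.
lane 25: grp=6 (25/4), tig=1 (25%4)
i=1: r=6+0=6, c=1*2+1+0=3

6,3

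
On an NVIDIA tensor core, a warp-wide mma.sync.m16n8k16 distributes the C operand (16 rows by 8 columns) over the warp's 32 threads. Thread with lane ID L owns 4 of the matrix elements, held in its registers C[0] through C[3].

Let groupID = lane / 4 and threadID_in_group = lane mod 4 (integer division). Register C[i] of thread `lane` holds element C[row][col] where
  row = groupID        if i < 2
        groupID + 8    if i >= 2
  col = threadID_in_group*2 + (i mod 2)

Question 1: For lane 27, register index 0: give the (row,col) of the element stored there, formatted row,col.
27: G=6,T=3
[0] (6+0,3*2+0) = (6,6)

6,6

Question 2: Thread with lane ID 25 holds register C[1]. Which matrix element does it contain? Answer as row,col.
L=25->gid=25>>2=6, tid=25&3=1
[1]->row 6+0=6  col 1·2+1=3

6,3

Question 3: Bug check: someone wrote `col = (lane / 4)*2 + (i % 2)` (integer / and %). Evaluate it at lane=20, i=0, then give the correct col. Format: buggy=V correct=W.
`(lane / 4)*2 + (i % 2)`[20,0]⇒10
20: gr=5,th=0
[0] (5+0,0*2+0) = (5,0)
col: 10 vs 0

buggy=10 correct=0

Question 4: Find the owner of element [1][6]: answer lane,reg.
r=1⇒gr=1,Rb=0  c=6⇒th=3,odd=0
L=1*4+3=7  i=0*2+0=0

7,0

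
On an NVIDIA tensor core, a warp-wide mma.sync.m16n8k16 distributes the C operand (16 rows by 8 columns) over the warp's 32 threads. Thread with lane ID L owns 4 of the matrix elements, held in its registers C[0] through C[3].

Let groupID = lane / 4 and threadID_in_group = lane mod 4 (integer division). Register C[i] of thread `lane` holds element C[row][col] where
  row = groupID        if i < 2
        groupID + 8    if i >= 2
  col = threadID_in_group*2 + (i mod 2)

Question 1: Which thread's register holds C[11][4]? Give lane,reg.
14,2

r=11->g=3,rb=1  c=4->t=2,b0=0
L=3*4+2=14  i=1*2+0=2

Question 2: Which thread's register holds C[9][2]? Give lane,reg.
r:9=>grp=1,rB=1  c:2=>tig=1,lo=0
L=1*4+1=5  i=1*2+0=2

5,2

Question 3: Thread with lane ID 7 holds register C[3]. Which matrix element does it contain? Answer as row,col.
lane 7->7/4=1, 7 mod 4=3
i=3  r:1+8->9  c:2·3+1->7

9,7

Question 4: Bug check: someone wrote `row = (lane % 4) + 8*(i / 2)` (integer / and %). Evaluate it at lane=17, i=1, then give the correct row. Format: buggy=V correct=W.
`(lane % 4) + 8*(i / 2)`[17,1]->1
lane 17->17/4=4, 17 mod 4=1
i=1  r:4+0->4  c:2·1+1->3
row: 1 vs 4

buggy=1 correct=4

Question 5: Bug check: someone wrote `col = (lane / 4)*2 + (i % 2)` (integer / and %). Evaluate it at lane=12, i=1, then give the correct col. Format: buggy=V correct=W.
`(lane / 4)*2 + (i % 2)`[12,1]->7
lane 12: g=3 (12/4), t=0 (12%4)
i=1: r=3+0=3, c=0*2+1=1
col: 7 vs 1

buggy=7 correct=1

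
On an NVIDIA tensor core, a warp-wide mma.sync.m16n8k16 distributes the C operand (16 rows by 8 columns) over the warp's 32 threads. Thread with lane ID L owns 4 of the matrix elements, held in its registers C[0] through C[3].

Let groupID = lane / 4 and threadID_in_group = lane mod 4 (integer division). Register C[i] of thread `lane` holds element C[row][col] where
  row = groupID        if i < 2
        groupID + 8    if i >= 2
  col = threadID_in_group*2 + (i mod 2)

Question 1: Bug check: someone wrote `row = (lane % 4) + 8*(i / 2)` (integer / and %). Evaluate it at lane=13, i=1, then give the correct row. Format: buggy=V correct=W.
buggy=1 correct=3

`(lane % 4) + 8*(i / 2)`[13,1]->1
lane 13->13/4=3, 13 mod 4=1
i=1  r:3+0->3  c:2·1+1->3
row: 1 vs 3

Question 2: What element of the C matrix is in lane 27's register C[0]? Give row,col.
6,6

L=27=>grp=27>>2=6, tig=27&3=3
[0]=>row 6+0=6  col 3·2+0=6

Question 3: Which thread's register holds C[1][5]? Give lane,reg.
6,1

r: 1->gid=1,r8=0  c: 5->tid=2,i&1=1
L=1*4+2=6  i=0*2+1=1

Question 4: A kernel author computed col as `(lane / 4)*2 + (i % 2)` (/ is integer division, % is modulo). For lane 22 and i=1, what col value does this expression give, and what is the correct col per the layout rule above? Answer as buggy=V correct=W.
buggy=11 correct=5

`(lane / 4)*2 + (i % 2)`[22,1]=>11
22: grp=5,tig=2
[1] (5+0,2*2+1) = (5,5)
col: 11 vs 5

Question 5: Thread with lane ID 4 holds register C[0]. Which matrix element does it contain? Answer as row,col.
L=4→G=4>>2=1, T=4&3=0
[0]→row 1+0=1  col 0·2+0=0

1,0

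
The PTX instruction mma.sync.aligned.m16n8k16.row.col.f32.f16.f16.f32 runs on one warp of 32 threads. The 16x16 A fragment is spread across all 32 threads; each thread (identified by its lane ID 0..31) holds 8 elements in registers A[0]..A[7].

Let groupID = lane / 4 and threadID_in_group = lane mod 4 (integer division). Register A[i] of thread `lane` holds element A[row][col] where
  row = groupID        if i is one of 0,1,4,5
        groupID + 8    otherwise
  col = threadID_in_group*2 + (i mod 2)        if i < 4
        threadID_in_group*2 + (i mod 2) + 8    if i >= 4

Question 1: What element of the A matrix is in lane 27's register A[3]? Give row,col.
14,7

lane 27=>27/4=6, 27 mod 4=3
i=3  r:6+8=>14  c:2·3+1+0=>7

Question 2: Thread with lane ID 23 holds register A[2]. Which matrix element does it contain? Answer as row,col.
13,6

23: gid=5,tid=3
[2] (5+8,3*2+0+0) = (13,6)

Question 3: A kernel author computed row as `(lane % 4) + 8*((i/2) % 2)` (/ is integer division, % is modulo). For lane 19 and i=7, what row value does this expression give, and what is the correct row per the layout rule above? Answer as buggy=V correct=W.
`(lane % 4) + 8*((i/2) % 2)`[19,7]⇒11
lane 19: gr=4 (19/4), th=3 (19%4)
i=7: r=4+8=12, c=3*2+1+8=15
row: 11 vs 12

buggy=11 correct=12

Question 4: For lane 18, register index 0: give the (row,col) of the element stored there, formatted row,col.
4,4

lane 18⇒18/4=4, 18 mod 4=2
i=0  r:4+0⇒4  c:2·2+0+0⇒4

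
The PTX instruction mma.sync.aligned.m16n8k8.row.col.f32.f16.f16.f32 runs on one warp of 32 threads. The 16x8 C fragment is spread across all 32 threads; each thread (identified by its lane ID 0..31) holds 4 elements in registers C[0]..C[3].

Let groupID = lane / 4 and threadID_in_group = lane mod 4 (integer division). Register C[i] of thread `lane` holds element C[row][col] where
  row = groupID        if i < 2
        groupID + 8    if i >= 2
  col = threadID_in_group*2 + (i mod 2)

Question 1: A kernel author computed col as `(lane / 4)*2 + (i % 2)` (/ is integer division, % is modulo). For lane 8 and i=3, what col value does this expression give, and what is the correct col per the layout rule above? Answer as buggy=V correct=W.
`(lane / 4)*2 + (i % 2)`[8,3]→5
L=8→G=8>>2=2, T=8&3=0
[3]→row 2+8=10  col 0·2+1=1
col: 5 vs 1

buggy=5 correct=1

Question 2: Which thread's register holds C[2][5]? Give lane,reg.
10,1

r: 2->gid=2,r8=0  c: 5->tid=2,i&1=1
L=2*4+2=10  i=0*2+1=1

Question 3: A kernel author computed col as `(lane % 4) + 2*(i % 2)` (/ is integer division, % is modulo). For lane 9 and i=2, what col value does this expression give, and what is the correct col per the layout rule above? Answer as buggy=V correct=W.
buggy=1 correct=2

`(lane % 4) + 2*(i % 2)`[9,2]=>1
lane 9: grp=2 (9/4), tig=1 (9%4)
i=2: r=2+8=10, c=1*2+0=2
col: 1 vs 2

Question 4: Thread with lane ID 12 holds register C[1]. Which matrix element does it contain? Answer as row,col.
3,1

lane 12: g=3 (12/4), t=0 (12%4)
i=1: r=3+0=3, c=0*2+1=1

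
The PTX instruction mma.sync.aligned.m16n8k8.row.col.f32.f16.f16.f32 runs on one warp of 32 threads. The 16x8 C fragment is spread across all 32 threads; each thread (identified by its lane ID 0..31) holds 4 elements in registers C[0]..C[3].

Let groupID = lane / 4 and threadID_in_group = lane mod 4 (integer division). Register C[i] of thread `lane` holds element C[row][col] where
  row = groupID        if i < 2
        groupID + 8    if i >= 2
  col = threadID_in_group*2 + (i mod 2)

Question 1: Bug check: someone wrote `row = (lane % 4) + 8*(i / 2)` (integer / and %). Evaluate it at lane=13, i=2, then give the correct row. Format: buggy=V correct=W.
`(lane % 4) + 8*(i / 2)`[13,2]=>9
13: grp=3,tig=1
[2] (3+8,1*2+0) = (11,2)
row: 9 vs 11

buggy=9 correct=11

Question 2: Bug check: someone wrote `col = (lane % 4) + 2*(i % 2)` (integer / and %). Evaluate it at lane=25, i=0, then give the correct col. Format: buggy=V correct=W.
`(lane % 4) + 2*(i % 2)`[25,0]->1
25: gid=6,tid=1
[0] (6+0,1*2+0) = (6,2)
col: 1 vs 2

buggy=1 correct=2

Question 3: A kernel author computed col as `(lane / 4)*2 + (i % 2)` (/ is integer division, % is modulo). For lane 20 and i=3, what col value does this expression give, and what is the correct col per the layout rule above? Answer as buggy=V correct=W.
`(lane / 4)*2 + (i % 2)`[20,3]→11
lane 20→20/4=5, 20 mod 4=0
i=3  r:5+8→13  c:2·0+1→1
col: 11 vs 1

buggy=11 correct=1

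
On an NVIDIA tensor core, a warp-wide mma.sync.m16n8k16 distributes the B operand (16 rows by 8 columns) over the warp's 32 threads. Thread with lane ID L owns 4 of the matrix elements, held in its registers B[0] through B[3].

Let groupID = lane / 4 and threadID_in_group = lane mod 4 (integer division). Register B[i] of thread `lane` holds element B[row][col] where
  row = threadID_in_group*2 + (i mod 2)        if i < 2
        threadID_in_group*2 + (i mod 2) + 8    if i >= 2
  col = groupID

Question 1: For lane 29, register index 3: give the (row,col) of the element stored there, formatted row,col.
lane 29: gid=7 (29/4), tid=1 (29%4)
i=3: r=1*2+1+8=11, c=gid=7

11,7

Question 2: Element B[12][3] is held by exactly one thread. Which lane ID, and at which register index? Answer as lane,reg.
c=3->g=3  r=12->rb=1,t=2,b0=0
L=3*4+2=14  i=1*2+0=2

14,2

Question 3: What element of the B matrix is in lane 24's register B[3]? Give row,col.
9,6

L=24->g=24>>2=6, t=24&3=0
[3]->row 0·2+1+8=9  col g=6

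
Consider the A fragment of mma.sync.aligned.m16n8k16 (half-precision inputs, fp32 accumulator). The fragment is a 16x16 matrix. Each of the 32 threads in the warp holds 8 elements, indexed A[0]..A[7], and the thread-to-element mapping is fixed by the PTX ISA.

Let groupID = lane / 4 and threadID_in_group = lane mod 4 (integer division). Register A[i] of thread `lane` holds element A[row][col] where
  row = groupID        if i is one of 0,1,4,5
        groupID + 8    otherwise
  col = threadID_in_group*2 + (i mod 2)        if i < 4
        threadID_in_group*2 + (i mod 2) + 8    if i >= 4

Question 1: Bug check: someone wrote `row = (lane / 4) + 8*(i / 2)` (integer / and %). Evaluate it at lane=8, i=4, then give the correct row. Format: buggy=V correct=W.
buggy=18 correct=2

`(lane / 4) + 8*(i / 2)`[8,4]⇒18
L=8⇒gr=8>>2=2, th=8&3=0
[4]⇒row 2+0=2  col 0·2+0+8=8
row: 18 vs 2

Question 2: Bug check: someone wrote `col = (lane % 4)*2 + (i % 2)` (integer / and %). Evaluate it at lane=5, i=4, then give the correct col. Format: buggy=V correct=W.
buggy=2 correct=10

`(lane % 4)*2 + (i % 2)`[5,4]=>2
5: grp=1,tig=1
[4] (1+0,1*2+0+8) = (1,10)
col: 2 vs 10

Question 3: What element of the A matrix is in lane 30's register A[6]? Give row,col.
lane 30: gid=7 (30/4), tid=2 (30%4)
i=6: r=7+8=15, c=2*2+0+8=12

15,12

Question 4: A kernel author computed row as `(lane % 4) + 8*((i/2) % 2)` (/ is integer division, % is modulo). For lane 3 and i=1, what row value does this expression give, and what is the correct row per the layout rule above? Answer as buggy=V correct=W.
buggy=3 correct=0

`(lane % 4) + 8*((i/2) % 2)`[3,1]→3
L=3→G=3>>2=0, T=3&3=3
[1]→row 0+0=0  col 3·2+1+0=7
row: 3 vs 0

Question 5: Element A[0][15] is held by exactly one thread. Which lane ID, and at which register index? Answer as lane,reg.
3,5

r=0⇒gr=0,Rb=0  c=15⇒Cb=1,th=3,odd=1
L=0*4+3=3  i=1*4+0*2+1=5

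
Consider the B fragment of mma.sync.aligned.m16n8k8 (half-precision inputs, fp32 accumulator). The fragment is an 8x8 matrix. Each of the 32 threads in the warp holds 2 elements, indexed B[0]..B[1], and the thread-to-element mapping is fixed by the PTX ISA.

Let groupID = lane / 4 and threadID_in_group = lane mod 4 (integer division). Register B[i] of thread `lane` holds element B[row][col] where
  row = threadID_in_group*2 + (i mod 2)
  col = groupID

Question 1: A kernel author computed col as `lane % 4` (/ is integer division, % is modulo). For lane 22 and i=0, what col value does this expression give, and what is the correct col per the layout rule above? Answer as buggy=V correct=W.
`lane % 4`[22,0]⇒2
lane 22: gr=5 (22/4), th=2 (22%4)
i=0: r=2*2+0=4, c=gr=5
col: 2 vs 5

buggy=2 correct=5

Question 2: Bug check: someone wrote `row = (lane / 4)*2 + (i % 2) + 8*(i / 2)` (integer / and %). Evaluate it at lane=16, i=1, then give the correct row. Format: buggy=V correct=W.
`(lane / 4)*2 + (i % 2) + 8*(i / 2)`[16,1]->9
16: gid=4,tid=0
[1] (0*2+1,4) = (1,4)
row: 9 vs 1

buggy=9 correct=1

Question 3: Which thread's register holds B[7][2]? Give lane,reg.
c=2⇒gr=2  r=7⇒th=3,odd=1
L=2*4+3=11  i=1=1

11,1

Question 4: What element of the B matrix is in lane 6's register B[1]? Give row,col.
L=6->gid=6>>2=1, tid=6&3=2
[1]->row 2·2+1=5  col gid=1

5,1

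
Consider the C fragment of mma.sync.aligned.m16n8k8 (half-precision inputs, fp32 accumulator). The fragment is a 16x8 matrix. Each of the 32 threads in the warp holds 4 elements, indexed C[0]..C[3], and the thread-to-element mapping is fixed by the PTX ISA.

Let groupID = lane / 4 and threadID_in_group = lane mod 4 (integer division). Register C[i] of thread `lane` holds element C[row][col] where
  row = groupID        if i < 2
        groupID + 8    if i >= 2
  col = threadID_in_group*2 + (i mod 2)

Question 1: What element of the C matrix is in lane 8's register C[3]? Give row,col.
lane 8: gr=2 (8/4), th=0 (8%4)
i=3: r=2+8=10, c=0*2+1=1

10,1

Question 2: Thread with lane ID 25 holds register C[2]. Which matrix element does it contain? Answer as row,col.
lane 25->25/4=6, 25 mod 4=1
i=2  r:6+8->14  c:2·1+0->2

14,2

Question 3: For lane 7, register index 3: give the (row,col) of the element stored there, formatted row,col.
9,7

lane 7→7/4=1, 7 mod 4=3
i=3  r:1+8→9  c:2·3+1→7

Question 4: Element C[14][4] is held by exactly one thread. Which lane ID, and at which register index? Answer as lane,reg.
26,2

r=14→G=6,rhi=1  c=4→T=2,p=0
L=6*4+2=26  i=1*2+0=2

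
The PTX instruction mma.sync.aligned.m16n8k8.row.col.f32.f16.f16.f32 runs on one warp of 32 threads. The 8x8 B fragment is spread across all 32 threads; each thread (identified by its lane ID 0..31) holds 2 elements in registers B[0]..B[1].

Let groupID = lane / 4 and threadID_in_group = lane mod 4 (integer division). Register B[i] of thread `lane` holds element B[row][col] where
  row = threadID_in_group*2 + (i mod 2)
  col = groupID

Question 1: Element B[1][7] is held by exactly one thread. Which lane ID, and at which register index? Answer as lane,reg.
28,1

c: 7->gid=7  r: 1->tid=0,i&1=1
L=7*4+0=28  i=1=1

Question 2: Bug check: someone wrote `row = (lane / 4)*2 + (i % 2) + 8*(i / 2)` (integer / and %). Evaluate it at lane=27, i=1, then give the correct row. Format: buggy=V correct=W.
`(lane / 4)*2 + (i % 2) + 8*(i / 2)`[27,1]⇒13
27: gr=6,th=3
[1] (3*2+1,6) = (7,6)
row: 13 vs 7

buggy=13 correct=7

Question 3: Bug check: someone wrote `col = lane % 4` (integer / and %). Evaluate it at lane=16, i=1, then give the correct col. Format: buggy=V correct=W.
buggy=0 correct=4

`lane % 4`[16,1]→0
lane 16: G=4 (16/4), T=0 (16%4)
i=1: r=0*2+1=1, c=G=4
col: 0 vs 4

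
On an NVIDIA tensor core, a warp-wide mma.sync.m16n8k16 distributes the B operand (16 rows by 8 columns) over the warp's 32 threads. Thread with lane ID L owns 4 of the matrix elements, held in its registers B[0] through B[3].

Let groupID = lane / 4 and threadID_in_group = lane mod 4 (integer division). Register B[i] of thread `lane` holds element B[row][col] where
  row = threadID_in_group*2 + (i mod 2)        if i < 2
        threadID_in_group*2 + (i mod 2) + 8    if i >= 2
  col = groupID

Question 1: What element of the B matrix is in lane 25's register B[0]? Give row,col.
2,6

lane 25=>25/4=6, 25 mod 4=1
i=0  r:2·1+0+0=>2  c:6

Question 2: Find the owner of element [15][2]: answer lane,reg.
11,3

c=2⇒gr=2  r=15⇒Rb=1,th=3,odd=1
L=2*4+3=11  i=1*2+1=3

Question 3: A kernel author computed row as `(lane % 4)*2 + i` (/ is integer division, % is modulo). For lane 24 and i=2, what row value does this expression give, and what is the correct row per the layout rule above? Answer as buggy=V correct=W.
buggy=2 correct=8

`(lane % 4)*2 + i`[24,2]->2
lane 24->24/4=6, 24 mod 4=0
i=2  r:2·0+0+8->8  c:6
row: 2 vs 8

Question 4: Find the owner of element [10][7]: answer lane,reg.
29,2

c=7->g=7  r=10->rb=1,t=1,b0=0
L=7*4+1=29  i=1*2+0=2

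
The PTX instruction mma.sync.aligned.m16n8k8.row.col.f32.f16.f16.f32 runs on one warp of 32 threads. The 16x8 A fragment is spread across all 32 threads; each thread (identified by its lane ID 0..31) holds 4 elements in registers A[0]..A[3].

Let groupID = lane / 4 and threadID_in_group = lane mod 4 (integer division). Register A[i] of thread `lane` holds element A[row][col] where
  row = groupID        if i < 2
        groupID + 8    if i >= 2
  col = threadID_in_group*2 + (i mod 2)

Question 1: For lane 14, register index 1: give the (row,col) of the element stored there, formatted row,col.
3,5

lane 14->14/4=3, 14 mod 4=2
i=1  r:3+0->3  c:2·2+1->5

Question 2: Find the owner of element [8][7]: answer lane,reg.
3,3

r=8->g=0,rb=1  c=7->t=3,b0=1
L=0*4+3=3  i=1*2+1=3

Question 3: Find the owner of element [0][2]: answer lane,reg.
1,0

r=0⇒gr=0,Rb=0  c=2⇒th=1,odd=0
L=0*4+1=1  i=0*2+0=0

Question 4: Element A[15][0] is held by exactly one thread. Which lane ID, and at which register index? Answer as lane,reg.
r: 15->gid=7,r8=1  c: 0->tid=0,i&1=0
L=7*4+0=28  i=1*2+0=2

28,2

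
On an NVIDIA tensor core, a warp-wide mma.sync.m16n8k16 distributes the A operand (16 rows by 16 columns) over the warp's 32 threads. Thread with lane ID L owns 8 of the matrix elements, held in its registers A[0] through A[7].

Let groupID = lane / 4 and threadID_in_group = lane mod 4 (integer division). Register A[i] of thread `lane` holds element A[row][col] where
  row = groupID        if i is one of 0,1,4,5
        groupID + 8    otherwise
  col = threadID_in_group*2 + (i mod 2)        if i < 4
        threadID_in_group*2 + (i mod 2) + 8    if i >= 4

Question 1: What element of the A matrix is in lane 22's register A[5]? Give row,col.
5,13

22: gid=5,tid=2
[5] (5+0,2*2+1+8) = (5,13)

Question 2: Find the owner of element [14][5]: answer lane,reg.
r: 14->gid=6,r8=1  c: 5->c8=0,tid=2,i&1=1
L=6*4+2=26  i=0*4+1*2+1=3

26,3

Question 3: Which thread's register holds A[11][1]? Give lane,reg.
r=11→G=3,rhi=1  c=1→chi=0,T=0,p=1
L=3*4+0=12  i=0*4+1*2+1=3

12,3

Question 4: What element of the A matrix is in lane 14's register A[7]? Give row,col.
14: g=3,t=2
[7] (3+8,2*2+1+8) = (11,13)

11,13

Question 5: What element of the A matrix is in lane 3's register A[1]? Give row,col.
3: g=0,t=3
[1] (0+0,3*2+1+0) = (0,7)

0,7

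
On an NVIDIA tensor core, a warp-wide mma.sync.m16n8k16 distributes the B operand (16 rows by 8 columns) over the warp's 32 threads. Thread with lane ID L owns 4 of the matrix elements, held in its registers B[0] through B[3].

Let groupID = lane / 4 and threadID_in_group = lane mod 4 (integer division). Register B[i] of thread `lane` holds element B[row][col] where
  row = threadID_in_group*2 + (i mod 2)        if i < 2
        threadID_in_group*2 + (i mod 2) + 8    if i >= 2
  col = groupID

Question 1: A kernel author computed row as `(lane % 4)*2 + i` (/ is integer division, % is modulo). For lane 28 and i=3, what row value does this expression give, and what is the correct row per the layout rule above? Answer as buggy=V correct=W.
`(lane % 4)*2 + i`[28,3]=>3
lane 28=>28/4=7, 28 mod 4=0
i=3  r:2·0+1+8=>9  c:7
row: 3 vs 9

buggy=3 correct=9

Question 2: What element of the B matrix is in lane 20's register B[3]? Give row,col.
L=20->gid=20>>2=5, tid=20&3=0
[3]->row 0·2+1+8=9  col gid=5

9,5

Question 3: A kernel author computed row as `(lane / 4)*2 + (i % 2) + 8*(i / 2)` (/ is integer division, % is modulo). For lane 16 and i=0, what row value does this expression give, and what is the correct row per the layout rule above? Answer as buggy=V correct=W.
`(lane / 4)*2 + (i % 2) + 8*(i / 2)`[16,0]->8
L=16->g=16>>2=4, t=16&3=0
[0]->row 0·2+0+0=0  col g=4
row: 8 vs 0

buggy=8 correct=0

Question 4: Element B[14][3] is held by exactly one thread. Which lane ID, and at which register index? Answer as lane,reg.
c=3->g=3  r=14->rb=1,t=3,b0=0
L=3*4+3=15  i=1*2+0=2

15,2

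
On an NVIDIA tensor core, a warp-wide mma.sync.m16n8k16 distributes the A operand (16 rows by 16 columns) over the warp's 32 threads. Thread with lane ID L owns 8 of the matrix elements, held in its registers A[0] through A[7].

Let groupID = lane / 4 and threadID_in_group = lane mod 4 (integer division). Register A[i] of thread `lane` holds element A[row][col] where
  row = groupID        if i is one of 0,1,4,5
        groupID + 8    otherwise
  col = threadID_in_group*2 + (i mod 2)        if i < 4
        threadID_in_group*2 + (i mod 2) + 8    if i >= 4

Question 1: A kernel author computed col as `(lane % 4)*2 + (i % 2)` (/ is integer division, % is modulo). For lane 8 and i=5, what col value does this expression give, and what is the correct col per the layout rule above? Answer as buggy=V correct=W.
buggy=1 correct=9

`(lane % 4)*2 + (i % 2)`[8,5]->1
L=8->g=8>>2=2, t=8&3=0
[5]->row 2+0=2  col 0·2+1+8=9
col: 1 vs 9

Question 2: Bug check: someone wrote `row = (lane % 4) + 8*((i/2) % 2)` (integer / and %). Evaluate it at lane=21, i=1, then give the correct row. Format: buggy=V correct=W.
buggy=1 correct=5

`(lane % 4) + 8*((i/2) % 2)`[21,1]->1
lane 21->21/4=5, 21 mod 4=1
i=1  r:5+0->5  c:2·1+1+0->3
row: 1 vs 5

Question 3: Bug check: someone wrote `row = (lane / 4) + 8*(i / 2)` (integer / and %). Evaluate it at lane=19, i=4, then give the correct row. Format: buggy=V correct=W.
`(lane / 4) + 8*(i / 2)`[19,4]=>20
lane 19=>19/4=4, 19 mod 4=3
i=4  r:4+0=>4  c:2·3+0+8=>14
row: 20 vs 4

buggy=20 correct=4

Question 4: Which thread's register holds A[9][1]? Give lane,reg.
4,3

r=9→G=1,rhi=1  c=1→chi=0,T=0,p=1
L=1*4+0=4  i=0*4+1*2+1=3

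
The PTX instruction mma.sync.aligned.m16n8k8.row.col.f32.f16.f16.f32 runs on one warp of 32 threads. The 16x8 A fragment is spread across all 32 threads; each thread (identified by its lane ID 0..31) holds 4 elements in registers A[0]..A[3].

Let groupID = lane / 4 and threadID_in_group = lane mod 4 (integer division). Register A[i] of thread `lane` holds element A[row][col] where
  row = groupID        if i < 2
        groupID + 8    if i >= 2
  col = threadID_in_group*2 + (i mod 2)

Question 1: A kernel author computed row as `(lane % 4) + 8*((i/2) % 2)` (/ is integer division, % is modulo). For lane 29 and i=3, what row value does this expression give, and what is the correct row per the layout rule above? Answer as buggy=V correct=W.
`(lane % 4) + 8*((i/2) % 2)`[29,3]⇒9
L=29⇒gr=29>>2=7, th=29&3=1
[3]⇒row 7+8=15  col 1·2+1=3
row: 9 vs 15

buggy=9 correct=15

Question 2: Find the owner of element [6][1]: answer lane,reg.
24,1

r=6→G=6,rhi=0  c=1→T=0,p=1
L=6*4+0=24  i=0*2+1=1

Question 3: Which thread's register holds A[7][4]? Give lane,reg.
30,0

r:7=>grp=7,rB=0  c:4=>tig=2,lo=0
L=7*4+2=30  i=0*2+0=0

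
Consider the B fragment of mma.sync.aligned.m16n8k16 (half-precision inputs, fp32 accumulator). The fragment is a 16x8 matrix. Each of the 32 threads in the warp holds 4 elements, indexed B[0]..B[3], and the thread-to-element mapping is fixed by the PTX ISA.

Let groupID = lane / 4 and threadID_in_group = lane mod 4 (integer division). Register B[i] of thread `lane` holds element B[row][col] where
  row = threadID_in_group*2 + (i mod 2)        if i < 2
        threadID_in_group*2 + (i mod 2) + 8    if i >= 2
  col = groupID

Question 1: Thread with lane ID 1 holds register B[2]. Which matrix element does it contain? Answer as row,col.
10,0

lane 1->1/4=0, 1 mod 4=1
i=2  r:2·1+0+8->10  c:0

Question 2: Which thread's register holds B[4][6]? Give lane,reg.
c:6=>grp=6  r:4=>rB=0,tig=2,lo=0
L=6*4+2=26  i=0*2+0=0

26,0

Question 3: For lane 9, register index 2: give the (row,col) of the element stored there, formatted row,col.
L=9⇒gr=9>>2=2, th=9&3=1
[2]⇒row 1·2+0+8=10  col gr=2

10,2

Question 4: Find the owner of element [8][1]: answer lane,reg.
c=1→G=1  r=8→rhi=1,T=0,p=0
L=1*4+0=4  i=1*2+0=2

4,2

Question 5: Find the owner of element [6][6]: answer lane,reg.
27,0

c: 6->gid=6  r: 6->r8=0,tid=3,i&1=0
L=6*4+3=27  i=0*2+0=0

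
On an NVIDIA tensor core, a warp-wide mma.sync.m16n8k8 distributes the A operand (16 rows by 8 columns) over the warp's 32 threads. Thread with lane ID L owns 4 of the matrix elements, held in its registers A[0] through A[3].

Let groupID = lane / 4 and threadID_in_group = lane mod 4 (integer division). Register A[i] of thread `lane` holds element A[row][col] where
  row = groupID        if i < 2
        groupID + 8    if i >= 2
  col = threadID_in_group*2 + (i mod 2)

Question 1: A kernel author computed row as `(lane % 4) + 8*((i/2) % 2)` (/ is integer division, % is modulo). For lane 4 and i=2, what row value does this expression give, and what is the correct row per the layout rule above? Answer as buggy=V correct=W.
`(lane % 4) + 8*((i/2) % 2)`[4,2]→8
lane 4→4/4=1, 4 mod 4=0
i=2  r:1+8→9  c:2·0+0→0
row: 8 vs 9

buggy=8 correct=9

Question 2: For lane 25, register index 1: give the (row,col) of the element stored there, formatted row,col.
6,3

25: g=6,t=1
[1] (6+0,1*2+1) = (6,3)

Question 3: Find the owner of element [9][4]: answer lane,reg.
r: 9->gid=1,r8=1  c: 4->tid=2,i&1=0
L=1*4+2=6  i=1*2+0=2

6,2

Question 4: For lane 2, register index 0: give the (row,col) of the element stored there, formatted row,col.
lane 2: gid=0 (2/4), tid=2 (2%4)
i=0: r=0+0=0, c=2*2+0=4

0,4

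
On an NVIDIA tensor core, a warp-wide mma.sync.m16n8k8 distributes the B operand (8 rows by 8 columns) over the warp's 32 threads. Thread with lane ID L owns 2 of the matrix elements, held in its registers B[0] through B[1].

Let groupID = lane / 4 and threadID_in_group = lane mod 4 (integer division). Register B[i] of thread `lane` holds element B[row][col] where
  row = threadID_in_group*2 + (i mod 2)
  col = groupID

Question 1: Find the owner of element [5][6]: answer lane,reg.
c=6⇒gr=6  r=5⇒th=2,odd=1
L=6*4+2=26  i=1=1

26,1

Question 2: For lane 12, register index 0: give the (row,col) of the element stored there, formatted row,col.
lane 12: gid=3 (12/4), tid=0 (12%4)
i=0: r=0*2+0=0, c=gid=3

0,3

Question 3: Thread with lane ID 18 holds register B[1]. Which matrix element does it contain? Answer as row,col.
lane 18->18/4=4, 18 mod 4=2
i=1  r:2·2+1->5  c:4

5,4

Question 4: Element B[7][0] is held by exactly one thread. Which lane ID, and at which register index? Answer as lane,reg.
c:0=>grp=0  r:7=>tig=3,lo=1
L=0*4+3=3  i=1=1

3,1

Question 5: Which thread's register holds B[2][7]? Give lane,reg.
29,0

c=7⇒gr=7  r=2⇒th=1,odd=0
L=7*4+1=29  i=0=0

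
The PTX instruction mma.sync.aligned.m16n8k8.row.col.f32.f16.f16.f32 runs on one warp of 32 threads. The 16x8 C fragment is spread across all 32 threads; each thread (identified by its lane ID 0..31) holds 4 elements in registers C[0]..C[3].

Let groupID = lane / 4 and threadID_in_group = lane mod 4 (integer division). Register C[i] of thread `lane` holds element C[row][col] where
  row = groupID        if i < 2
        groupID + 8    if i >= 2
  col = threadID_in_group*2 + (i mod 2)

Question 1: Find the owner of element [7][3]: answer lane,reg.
r=7→G=7,rhi=0  c=3→T=1,p=1
L=7*4+1=29  i=0*2+1=1

29,1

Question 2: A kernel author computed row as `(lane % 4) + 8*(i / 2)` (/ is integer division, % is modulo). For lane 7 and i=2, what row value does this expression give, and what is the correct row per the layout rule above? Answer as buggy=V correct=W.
buggy=11 correct=9

`(lane % 4) + 8*(i / 2)`[7,2]=>11
7: grp=1,tig=3
[2] (1+8,3*2+0) = (9,6)
row: 11 vs 9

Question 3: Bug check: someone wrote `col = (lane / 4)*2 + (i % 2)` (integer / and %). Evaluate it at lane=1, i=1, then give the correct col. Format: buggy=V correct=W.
buggy=1 correct=3

`(lane / 4)*2 + (i % 2)`[1,1]→1
L=1→G=1>>2=0, T=1&3=1
[1]→row 0+0=0  col 1·2+1=3
col: 1 vs 3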